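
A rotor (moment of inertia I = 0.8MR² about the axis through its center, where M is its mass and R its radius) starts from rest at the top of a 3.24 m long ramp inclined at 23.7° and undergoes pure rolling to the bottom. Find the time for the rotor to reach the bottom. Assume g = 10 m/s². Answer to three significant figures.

The moment of inertia is 0.8MR², giving k ≡ I/(MR²) = 0.8.
Newton's second law down the slope: Mg sinθ − f = Ma. The torque equation fR = Iα (with α = a/R) gives f = kMa.
Hence a = g sinθ/(1+k) = 10×sin23.7°/1.8 = 2.233 m/s².
Starting from rest, L = ½at², so t = √(2L/a) = √(2×3.24/2.233) ≈ 1.70 s.

t ≈ 1.70 s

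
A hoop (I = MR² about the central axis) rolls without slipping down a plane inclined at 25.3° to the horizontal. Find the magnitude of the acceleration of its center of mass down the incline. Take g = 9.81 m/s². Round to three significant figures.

With I = MR², the ratio k = I/(MR²) is 1.
Newton's second law down the slope: Mg sinθ − f = Ma. The torque equation fR = Iα (with α = a/R) gives f = kMa.
Eliminating f: Mg sinθ = (1+k)Ma, so a = g sinθ/(1+k) = 9.81 × sin25.3° / 2 ≈ 2.10 m/s².

a ≈ 2.10 m/s²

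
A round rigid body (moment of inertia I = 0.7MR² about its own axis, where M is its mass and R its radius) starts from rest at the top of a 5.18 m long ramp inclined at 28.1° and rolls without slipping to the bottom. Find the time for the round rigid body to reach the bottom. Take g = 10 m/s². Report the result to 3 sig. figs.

The moment of inertia is 0.7MR², giving k ≡ I/(MR²) = 0.7.
Newton's second law down the slope: Mg sinθ − f = Ma. The torque equation fR = Iα (with α = a/R) gives f = kMa.
Hence a = g sinθ/(1+k) = 10×sin28.1°/1.7 = 2.771 m/s².
Starting from rest, L = ½at², so t = √(2L/a) = √(2×5.18/2.771) ≈ 1.93 s.

t ≈ 1.93 s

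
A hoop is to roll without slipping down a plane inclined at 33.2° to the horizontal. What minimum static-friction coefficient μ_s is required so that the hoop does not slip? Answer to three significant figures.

For this body I = MR², i.e. k = I/(MR²) = 1.
Newton's second law down the slope: Mg sinθ − f = Ma. The torque equation fR = Iα (with α = a/R) gives f = kMa.
These give a = g sinθ/(1+k) and the required friction f = kMg sinθ/(1+k).
With N = Mg cosθ, the no-slip condition f ≤ μN gives μ_min = f/N = k tanθ/(1+k).
μ_min = 1 × tan33.2° / 2 ≈ 0.327.

μ_min ≈ 0.327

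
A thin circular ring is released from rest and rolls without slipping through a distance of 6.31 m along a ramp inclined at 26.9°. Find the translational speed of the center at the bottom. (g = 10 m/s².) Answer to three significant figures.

The moment of inertia is MR², giving k ≡ I/(MR²) = 1.
Since it rolls without slipping, ω = v/R and KE = ½Mv² + ½Iω² = ½(1+k)Mv² = Mv².
The vertical drop is h = L sinθ = 6.31 × sin26.9° = 2.855 m.
Energy conservation: Mgh = Mv², so v = √(2gh/(1+k)) = √(2 × 10 × 2.855 / 2) ≈ 5.34 m/s.

v ≈ 5.34 m/s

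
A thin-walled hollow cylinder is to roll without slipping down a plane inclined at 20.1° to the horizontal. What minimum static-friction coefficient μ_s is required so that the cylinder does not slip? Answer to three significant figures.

μ_min ≈ 0.183

Here I = MR², so the shape factor k = I/(MR²) = 1.
Newton's second law down the slope: Mg sinθ − f = Ma. The torque equation fR = Iα (with α = a/R) gives f = kMa.
These give a = g sinθ/(1+k) and the required friction f = kMg sinθ/(1+k).
The normal force is N = Mg cosθ, so μ_min = f/N = k tanθ/(1+k).
μ_min = 1 × tan20.1° / 2 ≈ 0.183.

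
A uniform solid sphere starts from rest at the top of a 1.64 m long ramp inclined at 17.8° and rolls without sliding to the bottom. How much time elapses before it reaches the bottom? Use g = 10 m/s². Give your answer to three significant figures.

t ≈ 1.23 s

With I = (2/5)MR², the ratio k = I/(MR²) is 0.4.
Newton's second law down the slope: Mg sinθ − f = Ma. The torque equation fR = Iα (with α = a/R) gives f = kMa.
Hence a = g sinθ/(1+k) = 10×sin17.8°/1.4 = 2.184 m/s².
With constant a from rest, t = √(2L/a) = √(2·1.64/2.184) ≈ 1.23 s.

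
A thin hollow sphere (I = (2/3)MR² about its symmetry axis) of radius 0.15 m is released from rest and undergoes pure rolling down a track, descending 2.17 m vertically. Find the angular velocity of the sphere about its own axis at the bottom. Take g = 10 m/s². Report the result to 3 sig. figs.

ω ≈ 34.0 rad/s

The moment of inertia is (2/3)MR², giving k ≡ I/(MR²) = 2/3.
Pure rolling means v = ωR; then KE = ½Mv² + ½I(v/R)² = ½(1+k)Mv² = (5/6)Mv².
Energy conservation Mgh = ½(1+k)Mv² gives v = √(2gh/(1+k)) = √(2 × 10 × 2.17 / 1.667) = 5.103 m/s.
Then ω = v/R = 5.103 / 0.15 ≈ 34.0 rad/s.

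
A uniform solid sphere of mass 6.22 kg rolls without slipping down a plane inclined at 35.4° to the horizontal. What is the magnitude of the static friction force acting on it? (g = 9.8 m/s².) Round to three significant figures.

For this body I = (2/5)MR², i.e. k = I/(MR²) = 0.4.
Along the incline Mg sinθ − f = Ma, and torque about the center fR = Iα = kMR²(a/R) gives f = kMa.
Combining, a = g sinθ/(1+k) and f = kMa = kMg sinθ/(1+k).
f = 0.4 × 6.22 × 9.8 × sin35.4° / 1.4 ≈ 10.1 N.

f ≈ 10.1 N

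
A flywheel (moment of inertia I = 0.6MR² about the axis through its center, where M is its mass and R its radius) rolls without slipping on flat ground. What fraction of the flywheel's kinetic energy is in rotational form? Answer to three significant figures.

fraction ≈ 0.375

The moment of inertia is 0.6MR², giving k ≡ I/(MR²) = 0.6.
Since ω = v/R, the translational part is ½Mv² and the rotational part is ½I(v/R)² = ½kMv²; the total is ½(1+k)Mv².
The rotational fraction is therefore k/(1+k) = 0.6/1.6 ≈ 0.375.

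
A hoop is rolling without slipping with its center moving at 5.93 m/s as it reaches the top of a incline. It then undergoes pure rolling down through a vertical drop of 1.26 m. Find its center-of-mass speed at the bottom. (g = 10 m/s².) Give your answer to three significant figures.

v ≈ 6.91 m/s

With I = MR², the ratio k = I/(MR²) is 1.
The rolling condition ω = v/R makes the rotational term ½I(v/R)² = ½kMv², so KE_total = ½(1+k)Mv² = Mv².
Conserving energy between top and bottom: Mv² = Mv₀² + Mgh, hence v² = v₀² + 2gh/(1+k).
v = √(5.93² + 2×10×1.26/2) = √47.76 ≈ 6.91 m/s.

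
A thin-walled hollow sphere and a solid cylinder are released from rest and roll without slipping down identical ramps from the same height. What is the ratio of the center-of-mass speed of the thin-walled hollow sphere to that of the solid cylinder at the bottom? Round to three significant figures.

v_ratio ≈ 0.949

Each satisfies Mgh = ½(1+k)Mv² with k = I/(MR²), so v ∝ 1/√(1+k).
For the thin-walled hollow sphere k = 2/3; for the solid cylinder k = 0.5.
v₁/v₂ = √((1+k₂)/(1+k₁)) = √(1.5/1.667) ≈ 0.949.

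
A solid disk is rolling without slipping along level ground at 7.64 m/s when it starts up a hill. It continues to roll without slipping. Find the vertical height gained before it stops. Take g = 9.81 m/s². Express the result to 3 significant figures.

h ≈ 4.46 m

For this body I = (1/2)MR², i.e. k = I/(MR²) = 0.5.
Pure rolling means v = ωR; then KE = ½Mv² + ½I(v/R)² = ½(1+k)Mv² = (3/4)Mv².
All of this converts to potential energy at the highest point: (3/4)Mv₀² = Mgh.
Thus h = (1+k)v₀²/(2g) = 1.5 × 7.64² / (2 × 9.81) ≈ 4.46 m.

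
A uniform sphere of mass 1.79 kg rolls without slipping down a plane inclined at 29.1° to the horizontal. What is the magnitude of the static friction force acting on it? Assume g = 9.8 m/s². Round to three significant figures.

f ≈ 2.44 N

The moment of inertia is (2/5)MR², giving k ≡ I/(MR²) = 0.4.
Newton's second law down the slope: Mg sinθ − f = Ma. The torque equation fR = Iα (with α = a/R) gives f = kMa.
Combining, a = g sinθ/(1+k) and f = kMa = kMg sinθ/(1+k).
f = 0.4 × 1.79 × 9.8 × sin29.1° / 1.4 ≈ 2.44 N.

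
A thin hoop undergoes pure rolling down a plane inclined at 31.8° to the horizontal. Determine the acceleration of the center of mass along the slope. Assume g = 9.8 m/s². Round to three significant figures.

a ≈ 2.58 m/s²

With I = MR², the ratio k = I/(MR²) is 1.
Along the incline Mg sinθ − f = Ma, and torque about the center fR = Iα = kMR²(a/R) gives f = kMa.
Eliminating f: Mg sinθ = (1+k)Ma, so a = g sinθ/(1+k) = 9.8 × sin31.8° / 2 ≈ 2.58 m/s².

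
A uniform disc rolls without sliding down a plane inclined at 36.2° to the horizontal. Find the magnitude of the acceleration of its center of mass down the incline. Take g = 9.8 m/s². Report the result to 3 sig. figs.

a ≈ 3.86 m/s²

For this body I = (1/2)MR², i.e. k = I/(MR²) = 0.5.
Along the incline Mg sinθ − f = Ma, and torque about the center fR = Iα = kMR²(a/R) gives f = kMa.
Eliminating f: Mg sinθ = (1+k)Ma, so a = g sinθ/(1+k) = 9.8 × sin36.2° / 1.5 ≈ 3.86 m/s².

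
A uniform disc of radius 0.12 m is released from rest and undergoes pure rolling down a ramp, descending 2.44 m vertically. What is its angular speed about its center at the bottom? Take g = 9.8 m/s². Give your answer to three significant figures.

For this body I = (1/2)MR², i.e. k = I/(MR²) = 0.5.
Rolling without slipping gives ω = v/R, so the total kinetic energy is ½Mv² + ½Iω² = ½(1+k)Mv² = (3/4)Mv².
Energy conservation Mgh = ½(1+k)Mv² gives v = √(2gh/(1+k)) = √(2 × 9.8 × 2.44 / 1.5) = 5.646 m/s.
Then ω = v/R = 5.646 / 0.12 ≈ 47.1 rad/s.

ω ≈ 47.1 rad/s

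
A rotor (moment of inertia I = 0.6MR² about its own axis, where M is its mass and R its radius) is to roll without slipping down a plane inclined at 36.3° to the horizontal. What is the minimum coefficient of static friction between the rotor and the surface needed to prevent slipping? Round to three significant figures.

μ_min ≈ 0.275

For this body I = 0.6MR², i.e. k = I/(MR²) = 0.6.
Newton's second law down the slope: Mg sinθ − f = Ma. The torque equation fR = Iα (with α = a/R) gives f = kMa.
These give a = g sinθ/(1+k) and the required friction f = kMg sinθ/(1+k).
The normal force is N = Mg cosθ, so μ_min = f/N = k tanθ/(1+k).
μ_min = 0.6 × tan36.3° / 1.6 ≈ 0.275.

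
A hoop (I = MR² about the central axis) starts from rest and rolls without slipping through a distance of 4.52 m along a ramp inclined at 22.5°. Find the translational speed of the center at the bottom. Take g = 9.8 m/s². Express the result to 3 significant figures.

Here I = MR², so the shape factor k = I/(MR²) = 1.
Pure rolling means v = ωR; then KE = ½Mv² + ½I(v/R)² = ½(1+k)Mv² = Mv².
The vertical drop is h = L sinθ = 4.52 × sin22.5° = 1.73 m.
Setting Mgh = Mv² gives v = √(2gh/(1+k)) = √(2·9.8·1.73/2) ≈ 4.12 m/s.

v ≈ 4.12 m/s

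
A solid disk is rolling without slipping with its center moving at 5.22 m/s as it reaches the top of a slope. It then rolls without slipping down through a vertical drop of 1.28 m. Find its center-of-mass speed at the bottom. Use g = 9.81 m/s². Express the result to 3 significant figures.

Here I = (1/2)MR², so the shape factor k = I/(MR²) = 0.5.
Since it rolls without slipping, ω = v/R and KE = ½Mv² + ½Iω² = ½(1+k)Mv² = (3/4)Mv².
Conserving energy between top and bottom: (3/4)Mv² = (3/4)Mv₀² + Mgh, hence v² = v₀² + 2gh/(1+k).
v = √(5.22² + 2×9.81×1.28/1.5) = √43.99 ≈ 6.63 m/s.

v ≈ 6.63 m/s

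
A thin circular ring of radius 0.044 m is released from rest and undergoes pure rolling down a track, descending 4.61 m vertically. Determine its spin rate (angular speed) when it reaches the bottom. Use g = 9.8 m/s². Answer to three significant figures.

ω ≈ 153 rad/s

With I = MR², the ratio k = I/(MR²) is 1.
Rolling without slipping gives ω = v/R, so the total kinetic energy is ½Mv² + ½Iω² = ½(1+k)Mv² = Mv².
Energy conservation Mgh = ½(1+k)Mv² gives v = √(2gh/(1+k)) = √(2 × 9.8 × 4.61 / 2) = 6.721 m/s.
The angular speed follows from ω = v/R = 6.721/0.044 ≈ 153 rad/s.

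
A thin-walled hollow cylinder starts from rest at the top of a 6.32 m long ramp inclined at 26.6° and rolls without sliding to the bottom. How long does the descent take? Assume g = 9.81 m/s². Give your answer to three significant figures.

t ≈ 2.40 s

For this body I = MR², i.e. k = I/(MR²) = 1.
Newton's second law down the slope: Mg sinθ − f = Ma. The torque equation fR = Iα (with α = a/R) gives f = kMa.
Hence a = g sinθ/(1+k) = 9.81×sin26.6°/2 = 2.196 m/s².
Starting from rest, L = ½at², so t = √(2L/a) = √(2×6.32/2.196) ≈ 2.40 s.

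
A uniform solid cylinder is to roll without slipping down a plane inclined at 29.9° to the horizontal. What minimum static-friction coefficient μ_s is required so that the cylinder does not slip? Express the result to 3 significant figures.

μ_min ≈ 0.192

With I = (1/2)MR², the ratio k = I/(MR²) is 0.5.
Newton's second law down the slope: Mg sinθ − f = Ma. The torque equation fR = Iα (with α = a/R) gives f = kMa.
These give a = g sinθ/(1+k) and the required friction f = kMg sinθ/(1+k).
With N = Mg cosθ, the no-slip condition f ≤ μN gives μ_min = f/N = k tanθ/(1+k).
μ_min = 0.5 × tan29.9° / 1.5 ≈ 0.192.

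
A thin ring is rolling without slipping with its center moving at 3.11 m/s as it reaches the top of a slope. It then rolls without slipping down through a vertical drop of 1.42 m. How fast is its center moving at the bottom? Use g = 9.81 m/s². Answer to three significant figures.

v ≈ 4.86 m/s

With I = MR², the ratio k = I/(MR²) is 1.
Pure rolling means v = ωR; then KE = ½Mv² + ½I(v/R)² = ½(1+k)Mv² = Mv².
Energy conservation: Mv₀² + Mgh = Mv², so v² = v₀² + 2gh/(1+k).
v = √(3.11² + 2×9.81×1.42/2) = √23.6 ≈ 4.86 m/s.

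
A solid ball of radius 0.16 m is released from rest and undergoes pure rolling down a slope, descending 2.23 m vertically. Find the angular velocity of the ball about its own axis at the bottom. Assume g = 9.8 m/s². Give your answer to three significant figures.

Here I = (2/5)MR², so the shape factor k = I/(MR²) = 0.4.
Since it rolls without slipping, ω = v/R and KE = ½Mv² + ½Iω² = ½(1+k)Mv² = (7/10)Mv².
Energy conservation Mgh = ½(1+k)Mv² gives v = √(2gh/(1+k)) = √(2 × 9.8 × 2.23 / 1.4) = 5.587 m/s.
Then ω = v/R = 5.587 / 0.16 ≈ 34.9 rad/s.

ω ≈ 34.9 rad/s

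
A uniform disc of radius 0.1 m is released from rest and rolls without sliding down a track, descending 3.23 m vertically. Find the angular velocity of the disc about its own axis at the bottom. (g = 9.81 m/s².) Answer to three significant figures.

With I = (1/2)MR², the ratio k = I/(MR²) is 0.5.
Since it rolls without slipping, ω = v/R and KE = ½Mv² + ½Iω² = ½(1+k)Mv² = (3/4)Mv².
Energy conservation Mgh = ½(1+k)Mv² gives v = √(2gh/(1+k)) = √(2 × 9.81 × 3.23 / 1.5) = 6.5 m/s.
The angular speed follows from ω = v/R = 6.5/0.1 ≈ 65.0 rad/s.

ω ≈ 65.0 rad/s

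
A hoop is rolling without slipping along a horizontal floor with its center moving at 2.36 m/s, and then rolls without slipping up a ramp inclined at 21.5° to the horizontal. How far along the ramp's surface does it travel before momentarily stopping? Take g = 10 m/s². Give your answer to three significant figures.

d ≈ 1.52 m

For this body I = MR², i.e. k = I/(MR²) = 1.
Pure rolling means v = ωR; then KE = ½Mv² + ½I(v/R)² = ½(1+k)Mv² = Mv².
Setting this equal to Mgh gives the vertical rise h = (1+k)v₀²/(2g) = 2×2.36²/(2×10) = 0.557 m.
The distance along the slope is d = h/sinθ = 0.557/sin21.5° ≈ 1.52 m.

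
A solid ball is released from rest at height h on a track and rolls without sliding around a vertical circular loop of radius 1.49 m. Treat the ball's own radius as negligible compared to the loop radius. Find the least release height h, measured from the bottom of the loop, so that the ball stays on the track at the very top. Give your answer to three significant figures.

Here I = (2/5)MR², so the shape factor k = I/(MR²) = 0.4.
At the top, contact is just lost when gravity alone supplies the centripetal force: Mg = Mv_top²/r, i.e. v_top² = gr.
With ω = v/R, the kinetic energy at speed v is ½(1+k)Mv² = (7/10)Mv².
Energy conservation from release (height h) to the top (height 2r): Mgh = Mg(2r) + (7/10)M·gr.
Thus h_min = 2r + (1+k)r/2 = r(2 + 1.4/2) = 1.49 × 2.7 ≈ 4.02 m.

h_min ≈ 4.02 m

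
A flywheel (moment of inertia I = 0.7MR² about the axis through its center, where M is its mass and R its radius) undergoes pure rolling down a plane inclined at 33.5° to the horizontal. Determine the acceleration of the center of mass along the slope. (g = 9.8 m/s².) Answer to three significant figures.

For this body I = 0.7MR², i.e. k = I/(MR²) = 0.7.
Along the incline Mg sinθ − f = Ma, and torque about the center fR = Iα = kMR²(a/R) gives f = kMa.
Eliminating f: Mg sinθ = (1+k)Ma, so a = g sinθ/(1+k) = 9.8 × sin33.5° / 1.7 ≈ 3.18 m/s².

a ≈ 3.18 m/s²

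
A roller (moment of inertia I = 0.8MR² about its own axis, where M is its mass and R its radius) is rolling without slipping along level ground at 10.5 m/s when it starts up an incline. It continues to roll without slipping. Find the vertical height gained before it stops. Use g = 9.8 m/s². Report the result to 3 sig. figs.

The moment of inertia is 0.8MR², giving k ≡ I/(MR²) = 0.8.
Pure rolling means v = ωR; then KE = ½Mv² + ½I(v/R)² = ½(1+k)Mv² = (9/10)Mv².
At the top the kinetic energy is zero, so (9/10)Mv₀² = Mgh.
Thus h = (1+k)v₀²/(2g) = 1.8 × 10.5² / (2 × 9.8) ≈ 10.1 m.

h ≈ 10.1 m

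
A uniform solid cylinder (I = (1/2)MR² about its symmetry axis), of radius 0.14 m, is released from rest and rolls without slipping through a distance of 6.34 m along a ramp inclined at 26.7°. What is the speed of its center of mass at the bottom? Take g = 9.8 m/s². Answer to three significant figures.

The moment of inertia is (1/2)MR², giving k ≡ I/(MR²) = 0.5.
The rolling condition ω = v/R makes the rotational term ½I(v/R)² = ½kMv², so KE_total = ½(1+k)Mv² = (3/4)Mv².
The vertical drop is h = L sinθ = 6.34 × sin26.7° = 2.849 m.
Energy conservation: Mgh = (3/4)Mv², so v = √(2gh/(1+k)) = √(2 × 9.8 × 2.849 / 1.5) ≈ 6.10 m/s.

v ≈ 6.10 m/s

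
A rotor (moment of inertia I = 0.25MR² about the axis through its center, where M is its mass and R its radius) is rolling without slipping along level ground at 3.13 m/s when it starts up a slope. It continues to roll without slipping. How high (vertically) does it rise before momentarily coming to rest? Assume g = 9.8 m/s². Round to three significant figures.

h ≈ 0.625 m

For this body I = 0.25MR², i.e. k = I/(MR²) = 0.25.
The rolling condition ω = v/R makes the rotational term ½I(v/R)² = ½kMv², so KE_total = ½(1+k)Mv² = (5/8)Mv².
All of this converts to potential energy at the highest point: (5/8)Mv₀² = Mgh.
Thus h = (1+k)v₀²/(2g) = 1.25 × 3.13² / (2 × 9.8) ≈ 0.625 m.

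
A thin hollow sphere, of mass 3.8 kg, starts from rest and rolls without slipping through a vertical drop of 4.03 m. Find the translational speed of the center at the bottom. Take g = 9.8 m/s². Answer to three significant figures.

v ≈ 6.88 m/s

With I = (2/3)MR², the ratio k = I/(MR²) is 2/3.
Pure rolling means v = ωR; then KE = ½Mv² + ½I(v/R)² = ½(1+k)Mv² = (5/6)Mv².
Setting Mgh = (5/6)Mv² gives v = √(2gh/(1+k)) = √(2·9.8·4.03/1.667) ≈ 6.88 m/s.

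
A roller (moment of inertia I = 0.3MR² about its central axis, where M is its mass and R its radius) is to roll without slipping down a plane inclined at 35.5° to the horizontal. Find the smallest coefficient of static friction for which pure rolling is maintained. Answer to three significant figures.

μ_min ≈ 0.165

With I = 0.3MR², the ratio k = I/(MR²) is 0.3.
Translational: Mg sinθ − f = Ma. Rotational about the CM: fR = Iα = kMRa, so f = kMa.
These give a = g sinθ/(1+k) and the required friction f = kMg sinθ/(1+k).
With N = Mg cosθ, the no-slip condition f ≤ μN gives μ_min = f/N = k tanθ/(1+k).
μ_min = 0.3 × tan35.5° / 1.3 ≈ 0.165.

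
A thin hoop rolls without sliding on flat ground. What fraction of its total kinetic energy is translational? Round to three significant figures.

fraction ≈ 0.500

For this body I = MR², i.e. k = I/(MR²) = 1.
Since ω = v/R, the translational part is ½Mv² and the rotational part is ½I(v/R)² = ½kMv²; the total is ½(1+k)Mv².
The translational fraction is therefore 1/(1+k) = 1/2 ≈ 0.500.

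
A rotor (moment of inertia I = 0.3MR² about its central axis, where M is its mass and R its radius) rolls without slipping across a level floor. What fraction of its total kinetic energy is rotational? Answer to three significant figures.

With I = 0.3MR², the ratio k = I/(MR²) is 0.3.
With ω = v/R, KE_trans = ½Mv² and KE_rot = ½Iω² = ½kMv², so KE_total = ½(1+k)Mv².
The rotational fraction is therefore k/(1+k) = 0.3/1.3 ≈ 0.231.

fraction ≈ 0.231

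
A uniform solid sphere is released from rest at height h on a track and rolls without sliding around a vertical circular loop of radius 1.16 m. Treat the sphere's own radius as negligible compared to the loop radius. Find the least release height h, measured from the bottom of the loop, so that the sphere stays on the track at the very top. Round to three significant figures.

With I = (2/5)MR², the ratio k = I/(MR²) is 0.4.
At the top of the loop, the minimum-contact condition is Mg = Mv_top²/r, so v_top² = gr.
With ω = v/R, the kinetic energy at speed v is ½(1+k)Mv² = (7/10)Mv².
Energy conservation from release (height h) to the top (height 2r): Mgh = Mg(2r) + (7/10)M·gr.
Thus h_min = 2r + (1+k)r/2 = r(2 + 1.4/2) = 1.16 × 2.7 ≈ 3.13 m.

h_min ≈ 3.13 m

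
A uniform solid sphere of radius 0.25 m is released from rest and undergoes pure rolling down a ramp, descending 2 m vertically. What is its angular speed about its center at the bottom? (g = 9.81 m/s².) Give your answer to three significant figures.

ω ≈ 21.2 rad/s

For this body I = (2/5)MR², i.e. k = I/(MR²) = 0.4.
Pure rolling means v = ωR; then KE = ½Mv² + ½I(v/R)² = ½(1+k)Mv² = (7/10)Mv².
Energy conservation Mgh = ½(1+k)Mv² gives v = √(2gh/(1+k)) = √(2 × 9.81 × 2 / 1.4) = 5.294 m/s.
Then ω = v/R = 5.294 / 0.25 ≈ 21.2 rad/s.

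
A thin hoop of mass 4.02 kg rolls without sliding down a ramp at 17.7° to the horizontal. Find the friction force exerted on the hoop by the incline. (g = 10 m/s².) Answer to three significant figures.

For this body I = MR², i.e. k = I/(MR²) = 1.
Translational: Mg sinθ − f = Ma. Rotational about the CM: fR = Iα = kMRa, so f = kMa.
Combining, a = g sinθ/(1+k) and f = kMa = kMg sinθ/(1+k).
f = 1 × 4.02 × 10 × sin17.7° / 2 ≈ 6.11 N.

f ≈ 6.11 N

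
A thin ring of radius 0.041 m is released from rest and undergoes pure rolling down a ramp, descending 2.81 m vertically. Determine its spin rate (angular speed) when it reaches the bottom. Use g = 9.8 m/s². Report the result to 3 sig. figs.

ω ≈ 128 rad/s

For this body I = MR², i.e. k = I/(MR²) = 1.
Since it rolls without slipping, ω = v/R and KE = ½Mv² + ½Iω² = ½(1+k)Mv² = Mv².
Energy conservation Mgh = ½(1+k)Mv² gives v = √(2gh/(1+k)) = √(2 × 9.8 × 2.81 / 2) = 5.248 m/s.
The angular speed follows from ω = v/R = 5.248/0.041 ≈ 128 rad/s.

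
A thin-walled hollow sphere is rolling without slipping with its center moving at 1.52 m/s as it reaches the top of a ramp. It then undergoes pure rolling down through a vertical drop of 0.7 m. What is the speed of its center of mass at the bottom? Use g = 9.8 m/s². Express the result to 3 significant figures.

The moment of inertia is (2/3)MR², giving k ≡ I/(MR²) = 2/3.
The rolling condition ω = v/R makes the rotational term ½I(v/R)² = ½kMv², so KE_total = ½(1+k)Mv² = (5/6)Mv².
Energy conservation: (5/6)Mv₀² + Mgh = (5/6)Mv², so v² = v₀² + 2gh/(1+k).
v = √(1.52² + 2×9.8×0.7/1.667) = √10.54 ≈ 3.25 m/s.

v ≈ 3.25 m/s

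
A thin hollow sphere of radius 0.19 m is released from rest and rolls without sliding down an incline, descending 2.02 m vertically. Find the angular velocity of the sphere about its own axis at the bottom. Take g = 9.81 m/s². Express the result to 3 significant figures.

ω ≈ 25.7 rad/s

With I = (2/3)MR², the ratio k = I/(MR²) is 2/3.
Rolling without slipping gives ω = v/R, so the total kinetic energy is ½Mv² + ½Iω² = ½(1+k)Mv² = (5/6)Mv².
Energy conservation Mgh = ½(1+k)Mv² gives v = √(2gh/(1+k)) = √(2 × 9.81 × 2.02 / 1.667) = 4.876 m/s.
Then ω = v/R = 4.876 / 0.19 ≈ 25.7 rad/s.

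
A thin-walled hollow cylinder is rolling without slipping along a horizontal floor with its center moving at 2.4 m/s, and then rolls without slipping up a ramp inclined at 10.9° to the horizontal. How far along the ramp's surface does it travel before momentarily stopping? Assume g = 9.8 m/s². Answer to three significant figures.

Here I = MR², so the shape factor k = I/(MR²) = 1.
Rolling without slipping gives ω = v/R, so the total kinetic energy is ½Mv² + ½Iω² = ½(1+k)Mv² = Mv².
Setting this equal to Mgh gives the vertical rise h = (1+k)v₀²/(2g) = 2×2.4²/(2×9.8) = 0.5878 m.
Along the incline, d = h/sinθ = 0.5878/sin10.9° ≈ 3.11 m.

d ≈ 3.11 m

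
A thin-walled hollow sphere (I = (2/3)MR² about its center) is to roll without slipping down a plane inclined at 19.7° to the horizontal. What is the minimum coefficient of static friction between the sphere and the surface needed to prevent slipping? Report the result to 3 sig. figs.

μ_min ≈ 0.143

With I = (2/3)MR², the ratio k = I/(MR²) is 2/3.
Newton's second law down the slope: Mg sinθ − f = Ma. The torque equation fR = Iα (with α = a/R) gives f = kMa.
These give a = g sinθ/(1+k) and the required friction f = kMg sinθ/(1+k).
With N = Mg cosθ, the no-slip condition f ≤ μN gives μ_min = f/N = k tanθ/(1+k).
μ_min = (2/3) × tan19.7° / 1.667 ≈ 0.143.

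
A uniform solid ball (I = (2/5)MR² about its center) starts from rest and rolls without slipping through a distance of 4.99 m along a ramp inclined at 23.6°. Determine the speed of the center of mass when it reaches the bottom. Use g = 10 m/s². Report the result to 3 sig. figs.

v ≈ 5.34 m/s

Here I = (2/5)MR², so the shape factor k = I/(MR²) = 0.4.
Pure rolling means v = ωR; then KE = ½Mv² + ½I(v/R)² = ½(1+k)Mv² = (7/10)Mv².
The vertical drop is h = L sinθ = 4.99 × sin23.6° = 1.998 m.
Energy conservation: Mgh = (7/10)Mv², so v = √(2gh/(1+k)) = √(2 × 10 × 1.998 / 1.4) ≈ 5.34 m/s.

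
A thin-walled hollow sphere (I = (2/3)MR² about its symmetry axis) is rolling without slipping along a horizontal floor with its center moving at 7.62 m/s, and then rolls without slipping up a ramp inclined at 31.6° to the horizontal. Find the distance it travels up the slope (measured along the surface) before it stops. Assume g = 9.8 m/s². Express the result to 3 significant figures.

Here I = (2/3)MR², so the shape factor k = I/(MR²) = 2/3.
Pure rolling means v = ωR; then KE = ½Mv² + ½I(v/R)² = ½(1+k)Mv² = (5/6)Mv².
Setting this equal to Mgh gives the vertical rise h = (1+k)v₀²/(2g) = 1.667×7.62²/(2×9.8) = 4.937 m.
The distance along the slope is d = h/sinθ = 4.937/sin31.6° ≈ 9.42 m.

d ≈ 9.42 m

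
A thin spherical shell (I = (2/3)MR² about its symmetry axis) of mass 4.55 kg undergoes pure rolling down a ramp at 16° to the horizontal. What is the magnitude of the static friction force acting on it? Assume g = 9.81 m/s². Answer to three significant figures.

The moment of inertia is (2/3)MR², giving k ≡ I/(MR²) = 2/3.
Newton's second law down the slope: Mg sinθ − f = Ma. The torque equation fR = Iα (with α = a/R) gives f = kMa.
Combining, a = g sinθ/(1+k) and f = kMa = kMg sinθ/(1+k).
f = (2/3) × 4.55 × 9.81 × sin16° / 1.667 ≈ 4.92 N.

f ≈ 4.92 N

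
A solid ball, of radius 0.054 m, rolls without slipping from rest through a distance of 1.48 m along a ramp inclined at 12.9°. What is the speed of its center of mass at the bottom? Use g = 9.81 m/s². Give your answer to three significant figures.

The moment of inertia is (2/5)MR², giving k ≡ I/(MR²) = 0.4.
Rolling without slipping gives ω = v/R, so the total kinetic energy is ½Mv² + ½Iω² = ½(1+k)Mv² = (7/10)Mv².
The vertical drop is h = L sinθ = 1.48 × sin12.9° = 0.3304 m.
Energy conservation: Mgh = (7/10)Mv², so v = √(2gh/(1+k)) = √(2 × 9.81 × 0.3304 / 1.4) ≈ 2.15 m/s.

v ≈ 2.15 m/s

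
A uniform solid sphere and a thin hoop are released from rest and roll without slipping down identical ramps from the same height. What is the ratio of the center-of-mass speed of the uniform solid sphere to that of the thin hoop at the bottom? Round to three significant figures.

v_ratio ≈ 1.20

Each satisfies Mgh = ½(1+k)Mv² with k = I/(MR²), so v ∝ 1/√(1+k).
For the uniform solid sphere k = 0.4; for the thin hoop k = 1.
v₁/v₂ = √((1+k₂)/(1+k₁)) = √(2/1.4) ≈ 1.20.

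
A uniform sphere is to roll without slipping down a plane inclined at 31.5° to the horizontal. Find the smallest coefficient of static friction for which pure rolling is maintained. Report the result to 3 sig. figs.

Here I = (2/5)MR², so the shape factor k = I/(MR²) = 0.4.
Along the incline Mg sinθ − f = Ma, and torque about the center fR = Iα = kMR²(a/R) gives f = kMa.
These give a = g sinθ/(1+k) and the required friction f = kMg sinθ/(1+k).
With N = Mg cosθ, the no-slip condition f ≤ μN gives μ_min = f/N = k tanθ/(1+k).
μ_min = 0.4 × tan31.5° / 1.4 ≈ 0.175.

μ_min ≈ 0.175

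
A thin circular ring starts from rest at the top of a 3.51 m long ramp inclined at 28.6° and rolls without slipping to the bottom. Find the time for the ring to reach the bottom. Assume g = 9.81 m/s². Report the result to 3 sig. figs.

With I = MR², the ratio k = I/(MR²) is 1.
Newton's second law down the slope: Mg sinθ − f = Ma. The torque equation fR = Iα (with α = a/R) gives f = kMa.
Hence a = g sinθ/(1+k) = 9.81×sin28.6°/2 = 2.348 m/s².
With constant a from rest, t = √(2L/a) = √(2·3.51/2.348) ≈ 1.73 s.

t ≈ 1.73 s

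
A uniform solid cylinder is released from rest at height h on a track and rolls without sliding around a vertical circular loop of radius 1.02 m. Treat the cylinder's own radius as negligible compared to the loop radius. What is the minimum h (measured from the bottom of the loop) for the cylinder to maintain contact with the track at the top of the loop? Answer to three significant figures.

h_min ≈ 2.81 m

Here I = (1/2)MR², so the shape factor k = I/(MR²) = 0.5.
At the top of the loop, the minimum-contact condition is Mg = Mv_top²/r, so v_top² = gr.
With ω = v/R, the kinetic energy at speed v is ½(1+k)Mv² = (3/4)Mv².
Energy conservation from release (height h) to the top (height 2r): Mgh = Mg(2r) + (3/4)M·gr.
Thus h_min = 2r + (1+k)r/2 = r(2 + 1.5/2) = 1.02 × 2.75 ≈ 2.81 m.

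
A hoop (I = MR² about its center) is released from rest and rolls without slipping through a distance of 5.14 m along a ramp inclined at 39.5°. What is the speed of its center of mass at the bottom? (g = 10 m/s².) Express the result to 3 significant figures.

v ≈ 5.72 m/s

With I = MR², the ratio k = I/(MR²) is 1.
Since it rolls without slipping, ω = v/R and KE = ½Mv² + ½Iω² = ½(1+k)Mv² = Mv².
The vertical drop is h = L sinθ = 5.14 × sin39.5° = 3.269 m.
Setting Mgh = Mv² gives v = √(2gh/(1+k)) = √(2·10·3.269/2) ≈ 5.72 m/s.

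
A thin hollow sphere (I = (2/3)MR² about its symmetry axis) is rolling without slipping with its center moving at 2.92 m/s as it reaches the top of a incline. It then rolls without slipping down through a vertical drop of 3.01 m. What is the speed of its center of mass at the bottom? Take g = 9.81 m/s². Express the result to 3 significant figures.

Here I = (2/3)MR², so the shape factor k = I/(MR²) = 2/3.
Pure rolling means v = ωR; then KE = ½Mv² + ½I(v/R)² = ½(1+k)Mv² = (5/6)Mv².
Conserving energy between top and bottom: (5/6)Mv² = (5/6)Mv₀² + Mgh, hence v² = v₀² + 2gh/(1+k).
v = √(2.92² + 2×9.81×3.01/1.667) = √43.96 ≈ 6.63 m/s.

v ≈ 6.63 m/s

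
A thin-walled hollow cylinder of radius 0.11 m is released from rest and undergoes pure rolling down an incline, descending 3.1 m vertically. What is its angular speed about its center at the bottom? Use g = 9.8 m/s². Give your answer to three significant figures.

With I = MR², the ratio k = I/(MR²) is 1.
Since it rolls without slipping, ω = v/R and KE = ½Mv² + ½Iω² = ½(1+k)Mv² = Mv².
Energy conservation Mgh = ½(1+k)Mv² gives v = √(2gh/(1+k)) = √(2 × 9.8 × 3.1 / 2) = 5.512 m/s.
The angular speed follows from ω = v/R = 5.512/0.11 ≈ 50.1 rad/s.

ω ≈ 50.1 rad/s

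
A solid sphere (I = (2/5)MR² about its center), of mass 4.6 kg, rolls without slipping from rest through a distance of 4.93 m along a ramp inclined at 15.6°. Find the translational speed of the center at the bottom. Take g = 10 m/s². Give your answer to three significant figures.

v ≈ 4.35 m/s

With I = (2/5)MR², the ratio k = I/(MR²) is 0.4.
Rolling without slipping gives ω = v/R, so the total kinetic energy is ½Mv² + ½Iω² = ½(1+k)Mv² = (7/10)Mv².
The vertical drop is h = L sinθ = 4.93 × sin15.6° = 1.326 m.
Energy conservation: Mgh = (7/10)Mv², so v = √(2gh/(1+k)) = √(2 × 10 × 1.326 / 1.4) ≈ 4.35 m/s.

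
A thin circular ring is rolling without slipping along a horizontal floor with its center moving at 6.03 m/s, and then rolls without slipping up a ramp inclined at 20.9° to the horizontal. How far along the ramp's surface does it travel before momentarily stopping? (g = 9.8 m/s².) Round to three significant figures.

For this body I = MR², i.e. k = I/(MR²) = 1.
Pure rolling means v = ωR; then KE = ½Mv² + ½I(v/R)² = ½(1+k)Mv² = Mv².
Setting this equal to Mgh gives the vertical rise h = (1+k)v₀²/(2g) = 2×6.03²/(2×9.8) = 3.71 m.
Along the incline, d = h/sinθ = 3.71/sin20.9° ≈ 10.4 m.

d ≈ 10.4 m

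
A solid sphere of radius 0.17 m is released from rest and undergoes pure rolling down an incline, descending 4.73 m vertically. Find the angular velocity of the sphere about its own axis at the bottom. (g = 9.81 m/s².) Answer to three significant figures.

For this body I = (2/5)MR², i.e. k = I/(MR²) = 0.4.
Since it rolls without slipping, ω = v/R and KE = ½Mv² + ½Iω² = ½(1+k)Mv² = (7/10)Mv².
Energy conservation Mgh = ½(1+k)Mv² gives v = √(2gh/(1+k)) = √(2 × 9.81 × 4.73 / 1.4) = 8.142 m/s.
Then ω = v/R = 8.142 / 0.17 ≈ 47.9 rad/s.

ω ≈ 47.9 rad/s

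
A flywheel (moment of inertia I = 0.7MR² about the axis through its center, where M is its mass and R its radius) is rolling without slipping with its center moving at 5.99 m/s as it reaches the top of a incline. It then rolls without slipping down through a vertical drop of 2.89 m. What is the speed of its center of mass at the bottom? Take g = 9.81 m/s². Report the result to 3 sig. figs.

v ≈ 8.32 m/s

The moment of inertia is 0.7MR², giving k ≡ I/(MR²) = 0.7.
The rolling condition ω = v/R makes the rotational term ½I(v/R)² = ½kMv², so KE_total = ½(1+k)Mv² = (17/20)Mv².
Conserving energy between top and bottom: (17/20)Mv² = (17/20)Mv₀² + Mgh, hence v² = v₀² + 2gh/(1+k).
v = √(5.99² + 2×9.81×2.89/1.7) = √69.23 ≈ 8.32 m/s.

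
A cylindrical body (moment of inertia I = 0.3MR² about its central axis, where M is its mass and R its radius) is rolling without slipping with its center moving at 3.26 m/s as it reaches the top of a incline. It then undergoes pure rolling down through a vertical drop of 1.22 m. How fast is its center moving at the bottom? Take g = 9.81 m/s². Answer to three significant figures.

With I = 0.3MR², the ratio k = I/(MR²) is 0.3.
Rolling without slipping gives ω = v/R, so the total kinetic energy is ½Mv² + ½Iω² = ½(1+k)Mv² = (13/20)Mv².
Conserving energy between top and bottom: (13/20)Mv² = (13/20)Mv₀² + Mgh, hence v² = v₀² + 2gh/(1+k).
v = √(3.26² + 2×9.81×1.22/1.3) = √29.04 ≈ 5.39 m/s.

v ≈ 5.39 m/s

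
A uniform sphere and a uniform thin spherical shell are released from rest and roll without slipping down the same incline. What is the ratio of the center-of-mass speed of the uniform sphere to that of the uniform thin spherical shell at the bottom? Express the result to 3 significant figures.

v_ratio ≈ 1.09

Each satisfies Mgh = ½(1+k)Mv² with k = I/(MR²), so v ∝ 1/√(1+k).
For the uniform sphere k = 0.4; for the uniform thin spherical shell k = 2/3.
v₁/v₂ = √((1+k₂)/(1+k₁)) = √(1.667/1.4) ≈ 1.09.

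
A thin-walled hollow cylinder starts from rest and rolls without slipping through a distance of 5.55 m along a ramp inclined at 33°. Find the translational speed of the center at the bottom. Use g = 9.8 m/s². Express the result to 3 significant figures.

v ≈ 5.44 m/s

The moment of inertia is MR², giving k ≡ I/(MR²) = 1.
Since it rolls without slipping, ω = v/R and KE = ½Mv² + ½Iω² = ½(1+k)Mv² = Mv².
The vertical drop is h = L sinθ = 5.55 × sin33° = 3.023 m.
Setting Mgh = Mv² gives v = √(2gh/(1+k)) = √(2·9.8·3.023/2) ≈ 5.44 m/s.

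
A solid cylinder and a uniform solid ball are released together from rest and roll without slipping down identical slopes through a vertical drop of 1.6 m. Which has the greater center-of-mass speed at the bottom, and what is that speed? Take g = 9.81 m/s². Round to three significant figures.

the uniform solid ball, at v ≈ 4.74 m/s

For rolling without slipping, Mgh = ½(1+k)Mv² where k = I/(MR²), so v = √(2gh/(1+k)).
Solid cylinder: k = 0.5, giving v = √(2×9.81×1.6/1.5) = 4.575 m/s.
Uniform solid ball: k = 0.4, giving v = √(2×9.81×1.6/1.4) = 4.735 m/s.
The smaller k wins: the uniform solid ball, at ≈ 4.74 m/s.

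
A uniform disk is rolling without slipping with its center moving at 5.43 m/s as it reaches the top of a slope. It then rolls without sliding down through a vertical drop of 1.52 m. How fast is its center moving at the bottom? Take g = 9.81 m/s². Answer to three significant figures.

Here I = (1/2)MR², so the shape factor k = I/(MR²) = 0.5.
The rolling condition ω = v/R makes the rotational term ½I(v/R)² = ½kMv², so KE_total = ½(1+k)Mv² = (3/4)Mv².
Conserving energy between top and bottom: (3/4)Mv² = (3/4)Mv₀² + Mgh, hence v² = v₀² + 2gh/(1+k).
v = √(5.43² + 2×9.81×1.52/1.5) = √49.37 ≈ 7.03 m/s.

v ≈ 7.03 m/s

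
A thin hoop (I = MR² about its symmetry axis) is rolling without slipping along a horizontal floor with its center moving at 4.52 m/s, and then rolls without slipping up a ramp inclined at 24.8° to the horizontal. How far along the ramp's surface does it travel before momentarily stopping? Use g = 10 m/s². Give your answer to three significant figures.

d ≈ 4.87 m

With I = MR², the ratio k = I/(MR²) is 1.
Since it rolls without slipping, ω = v/R and KE = ½Mv² + ½Iω² = ½(1+k)Mv² = Mv².
Setting this equal to Mgh gives the vertical rise h = (1+k)v₀²/(2g) = 2×4.52²/(2×10) = 2.043 m.
Along the incline, d = h/sinθ = 2.043/sin24.8° ≈ 4.87 m.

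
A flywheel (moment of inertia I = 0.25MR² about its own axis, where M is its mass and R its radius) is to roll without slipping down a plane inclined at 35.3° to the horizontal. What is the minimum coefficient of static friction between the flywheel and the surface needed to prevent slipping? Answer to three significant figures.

The moment of inertia is 0.25MR², giving k ≡ I/(MR²) = 0.25.
Translational: Mg sinθ − f = Ma. Rotational about the CM: fR = Iα = kMRa, so f = kMa.
These give a = g sinθ/(1+k) and the required friction f = kMg sinθ/(1+k).
The normal force is N = Mg cosθ, so μ_min = f/N = k tanθ/(1+k).
μ_min = 0.25 × tan35.3° / 1.25 ≈ 0.142.

μ_min ≈ 0.142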